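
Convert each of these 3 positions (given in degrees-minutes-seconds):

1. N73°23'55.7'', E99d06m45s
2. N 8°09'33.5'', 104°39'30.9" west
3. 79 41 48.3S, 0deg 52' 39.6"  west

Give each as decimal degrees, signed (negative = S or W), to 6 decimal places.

1. 73.398806, 99.112500
2. 8.159306, -104.658583
3. -79.696750, -0.877667

Point 1:
  Lat: 23′ + 55.7″ = 23.92833′; 73 + 23.92833/60 = 73.3988056
  N ⇒ keep positive
  Longitude: 99 + 6/60 + 45/3600 = 99.1125000
  E → positive
Point 2:
  Latitude: 8° + 9/60 + 33.5/3600 = 8 + 0.150000 + 0.009306 = 8.1593056
  N → positive
  Longitude: 104 + 39/60 + 30.9/3600 = 104.6585833
  hemisphere W, so the sign is −
Point 3:
  Lat: 41′ + 48.3″ = 41.80500′; 79 + 41.80500/60 = 79.6967500
  S ⇒ negate
  Lon: 0° + 52/60 + 39.6/3600 = 0 + 0.866667 + 0.011000 = 0.8776667
  W → negative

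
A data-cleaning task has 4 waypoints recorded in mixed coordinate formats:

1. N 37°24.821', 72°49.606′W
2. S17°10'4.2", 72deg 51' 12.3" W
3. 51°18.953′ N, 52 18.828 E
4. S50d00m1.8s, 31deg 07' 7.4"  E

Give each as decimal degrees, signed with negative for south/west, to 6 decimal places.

1. 37.413683, -72.826767
2. -17.167833, -72.853417
3. 51.315883, 52.313800
4. -50.000500, 31.118722

Point 1:
  Latitude: 37 + 24.821/60 = 37.4136833
  N ⇒ keep positive
  Lon: 72 + 49.606/60 = 72.8267667
  W → negative
Point 2:
  φ: 17 + 10/60 + 4.2/3600 = 17.1678333
  hemisphere S, so the sign is −
  Longitude: 51′ + 12.3″ = 51.20500′; 72 + 51.20500/60 = 72.8534167
  W → negative
Point 3:
  φ: 51 + 18.953/60 = 51.3158833
  N → positive
  λ: 52 + 18.828/60 = 52.3138000
  E ⇒ keep positive
Point 4:
  φ: 0′ + 1.8″ = 0.03000′; 50 + 0.03000/60 = 50.0005000
  S ⇒ negate
  Longitude: 7′ + 7.4″ = 7.12333′; 31 + 7.12333/60 = 31.1187222
  E ⇒ keep positive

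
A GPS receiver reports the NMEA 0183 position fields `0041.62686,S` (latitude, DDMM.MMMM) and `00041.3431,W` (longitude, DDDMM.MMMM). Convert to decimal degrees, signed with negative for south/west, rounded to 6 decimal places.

Lat: degrees = first 2 digits = 0, minutes = 41.62686; 0 + 41.62686/60 = 0.6937810
hemisphere S, so the sign is −
Longitude: degrees = first 3 digits = 0, minutes = 41.3431; 0 + 41.3431/60 = 0.6890517
W ⇒ negate

-0.693781, -0.689052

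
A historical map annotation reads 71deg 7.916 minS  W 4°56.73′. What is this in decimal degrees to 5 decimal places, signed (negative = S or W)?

Lat: 7.916′ = 0.131933°; total 71.131933
hemisphere S, so the sign is −
Longitude: 4 + 56.73/60 = 4.945500
W ⇒ negate

-71.13193, -4.94550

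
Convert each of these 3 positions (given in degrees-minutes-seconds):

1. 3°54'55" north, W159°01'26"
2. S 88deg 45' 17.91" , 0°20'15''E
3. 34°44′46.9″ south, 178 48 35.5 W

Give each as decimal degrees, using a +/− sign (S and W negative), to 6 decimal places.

Point 1:
  Latitude: 3 + 54/60 + 55/3600 = 3.9152778
  N ⇒ keep positive
  λ: 1′ + 26″ = 1.43333′; 159 + 1.43333/60 = 159.0238889
  W ⇒ negate
Point 2:
  φ: 45′ + 17.91″ = 45.29850′; 88 + 45.29850/60 = 88.7549750
  S → negative
  Lon: 0° + 20/60 + 15/3600 = 0 + 0.333333 + 0.004167 = 0.3375000
  E ⇒ keep positive
Point 3:
  φ: 44′ + 46.9″ = 44.78167′; 34 + 44.78167/60 = 34.7463611
  hemisphere S, so the sign is −
  Lon: 48′ + 35.5″ = 48.59167′; 178 + 48.59167/60 = 178.8098611
  W → negative

1. 3.915278, -159.023889
2. -88.754975, 0.337500
3. -34.746361, -178.809861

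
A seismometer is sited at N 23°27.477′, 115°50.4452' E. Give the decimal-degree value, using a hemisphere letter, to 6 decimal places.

23.457950° N, 115.840753° E

φ: 27.477′ = 0.457950°; total 23.4579500
Lon: 115 + 50.4452/60 = 115.8407533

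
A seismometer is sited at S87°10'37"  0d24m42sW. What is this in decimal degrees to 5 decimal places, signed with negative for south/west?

-87.17694, -0.41167

Latitude: 87 + 10/60 + 37/3600 = 87.176944
hemisphere S, so the sign is −
Longitude: 24′ + 42″ = 24.70000′; 0 + 24.70000/60 = 0.411667
hemisphere W, so the sign is −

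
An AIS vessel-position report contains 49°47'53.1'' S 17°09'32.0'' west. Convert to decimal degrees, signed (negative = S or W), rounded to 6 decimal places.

φ: 49 + 47/60 + 53.1/3600 = 49.7980833
S → negative
Longitude: 9′ + 32″ = 9.53333′; 17 + 9.53333/60 = 17.1588889
W ⇒ negate

-49.798083, -17.158889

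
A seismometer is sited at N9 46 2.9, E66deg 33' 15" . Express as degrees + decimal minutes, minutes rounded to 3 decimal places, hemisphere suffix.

9° 46.048′ N, 66° 33.250′ E

Lat: seconds/60 = 0.04833; minutes = 46 + 0.04833 = 46.04833
Longitude: 33 + 15/60 = 33.25000′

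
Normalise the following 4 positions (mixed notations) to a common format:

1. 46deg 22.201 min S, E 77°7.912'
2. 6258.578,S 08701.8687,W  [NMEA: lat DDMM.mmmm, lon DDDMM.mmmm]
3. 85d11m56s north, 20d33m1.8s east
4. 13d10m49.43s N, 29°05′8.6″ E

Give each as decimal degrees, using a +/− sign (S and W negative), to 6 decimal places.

1. -46.370017, 77.131867
2. -62.976300, -87.031145
3. 85.198889, 20.550500
4. 13.180397, 29.085722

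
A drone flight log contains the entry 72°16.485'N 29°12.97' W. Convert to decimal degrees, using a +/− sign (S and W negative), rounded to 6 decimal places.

72.274750, -29.216167

φ: 72 + 16.485/60 = 72.2747500
N → positive
Lon: 12.97′ = 0.216167°; total 29.2161667
W ⇒ negate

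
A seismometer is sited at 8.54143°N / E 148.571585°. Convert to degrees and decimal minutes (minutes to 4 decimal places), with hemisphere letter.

Latitude: 8° + 0.541430 × 60 = 8° 32.485800′
λ: fractional part 0.571585 → 34.295100 minutes

8° 32.4858′ N, 148° 34.2951′ E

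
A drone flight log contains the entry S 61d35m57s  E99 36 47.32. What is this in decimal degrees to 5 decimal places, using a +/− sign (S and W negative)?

-61.59917, 99.61314

Lat: 61° + 35/60 + 57/3600 = 61 + 0.583333 + 0.015833 = 61.599167
hemisphere S, so the sign is −
Lon: 99° + 36/60 + 47.32/3600 = 99 + 0.600000 + 0.013144 = 99.613144
E ⇒ keep positive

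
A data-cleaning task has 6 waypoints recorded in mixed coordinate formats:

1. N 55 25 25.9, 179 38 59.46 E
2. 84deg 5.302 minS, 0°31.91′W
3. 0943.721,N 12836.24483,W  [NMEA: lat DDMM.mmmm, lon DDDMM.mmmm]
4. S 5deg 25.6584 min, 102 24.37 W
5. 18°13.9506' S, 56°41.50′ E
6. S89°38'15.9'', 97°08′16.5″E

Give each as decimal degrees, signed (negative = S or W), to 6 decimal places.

1. 55.423861, 179.649850
2. -84.088367, -0.531833
3. 9.728683, -128.604081
4. -5.427640, -102.406167
5. -18.232510, 56.691667
6. -89.637750, 97.137917

Point 1:
  Latitude: 55 + 25/60 + 25.9/3600 = 55.4238611
  N → positive
  Longitude: 179° + 38/60 + 59.46/3600 = 179 + 0.633333 + 0.016517 = 179.6498500
  E → positive
Point 2:
  φ: 84 + 5.302/60 = 84.0883667
  S → negative
  Lon: 0 + 31.91/60 = 0.5318333
  W ⇒ negate
Point 3:
  φ: split at 2 digits → 09° and 43.721′; 9 + 43.721/60 = 9.7286833
  N → positive
  Longitude: degrees = first 3 digits = 128, minutes = 36.24483; 128 + 36.24483/60 = 128.6040805
  hemisphere W, so the sign is −
Point 4:
  φ: 5 + 25.6584/60 = 5.4276400
  S ⇒ negate
  λ: 24.37′ = 0.406167°; total 102.4061667
  W → negative
Point 5:
  Lat: 18 + 13.9506/60 = 18.2325100
  S ⇒ negate
  λ: 41.5′ = 0.691667°; total 56.6916667
  E ⇒ keep positive
Point 6:
  φ: 38′ + 15.9″ = 38.26500′; 89 + 38.26500/60 = 89.6377500
  hemisphere S, so the sign is −
  Longitude: 97° + 8/60 + 16.5/3600 = 97 + 0.133333 + 0.004583 = 97.1379167
  E → positive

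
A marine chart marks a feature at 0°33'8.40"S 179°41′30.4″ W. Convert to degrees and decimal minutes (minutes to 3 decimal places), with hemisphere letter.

φ: 33 + 8.4/60 = 33.14000′
λ: 41 + 30.4/60 = 41.50667′

0° 33.140′ S, 179° 41.507′ W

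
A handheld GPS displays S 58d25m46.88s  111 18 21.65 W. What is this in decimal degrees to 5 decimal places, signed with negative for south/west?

-58.42969, -111.30601

φ: 58 + 25/60 + 46.88/3600 = 58.429689
S → negative
λ: 111 + 18/60 + 21.65/3600 = 111.306014
W ⇒ negate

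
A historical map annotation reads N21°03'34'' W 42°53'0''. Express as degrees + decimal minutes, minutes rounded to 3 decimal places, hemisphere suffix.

φ: seconds/60 = 0.56667; minutes = 3 + 0.56667 = 3.56667
Longitude: 53 + 0/60 = 53.00000′

21° 3.567′ N, 42° 53.000′ W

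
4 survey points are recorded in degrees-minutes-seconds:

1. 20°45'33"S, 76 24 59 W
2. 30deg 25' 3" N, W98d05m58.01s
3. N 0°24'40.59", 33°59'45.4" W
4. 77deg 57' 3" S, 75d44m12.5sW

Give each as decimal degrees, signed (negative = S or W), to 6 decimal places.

Point 1:
  φ: 20° + 45/60 + 33/3600 = 20 + 0.750000 + 0.009167 = 20.7591667
  S ⇒ negate
  Lon: 76° + 24/60 + 59/3600 = 76 + 0.400000 + 0.016389 = 76.4163889
  W ⇒ negate
Point 2:
  Lat: 30° + 25/60 + 3/3600 = 30 + 0.416667 + 0.000833 = 30.4175000
  N ⇒ keep positive
  Longitude: 98 + 5/60 + 58.01/3600 = 98.0994472
  W ⇒ negate
Point 3:
  Latitude: 0° + 24/60 + 40.59/3600 = 0 + 0.400000 + 0.011275 = 0.4112750
  N ⇒ keep positive
  Lon: 33 + 59/60 + 45.4/3600 = 33.9959444
  W ⇒ negate
Point 4:
  φ: 77 + 57/60 + 3/3600 = 77.9508333
  S ⇒ negate
  Lon: 75 + 44/60 + 12.5/3600 = 75.7368056
  W ⇒ negate

1. -20.759167, -76.416389
2. 30.417500, -98.099447
3. 0.411275, -33.995944
4. -77.950833, -75.736806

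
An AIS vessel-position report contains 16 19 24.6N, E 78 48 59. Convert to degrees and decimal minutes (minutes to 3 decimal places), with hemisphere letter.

φ: seconds/60 = 0.41000; minutes = 19 + 0.41000 = 19.41000
Lon: seconds/60 = 0.98333; minutes = 48 + 0.98333 = 48.98333

16° 19.410′ N, 78° 48.983′ E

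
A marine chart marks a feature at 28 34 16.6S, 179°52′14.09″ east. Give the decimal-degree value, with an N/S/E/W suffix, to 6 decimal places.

28.571278° S, 179.870581° E

Lat: 28° + 34/60 + 16.6/3600 = 28 + 0.566667 + 0.004611 = 28.5712778
λ: 179 + 52/60 + 14.09/3600 = 179.8705806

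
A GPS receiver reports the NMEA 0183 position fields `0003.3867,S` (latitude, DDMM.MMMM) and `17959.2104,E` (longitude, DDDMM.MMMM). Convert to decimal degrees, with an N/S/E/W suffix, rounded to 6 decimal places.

0.056445° S, 179.986840° E

φ: split at 2 digits → 00° and 3.3867′; 0 + 3.3867/60 = 0.0564450
λ: split at 3 digits → 179° and 59.2104′; 179 + 59.2104/60 = 179.9868400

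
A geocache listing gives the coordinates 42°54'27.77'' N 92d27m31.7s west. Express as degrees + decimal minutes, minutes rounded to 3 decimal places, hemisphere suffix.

42° 54.463′ N, 92° 27.528′ W

φ: seconds/60 = 0.46283; minutes = 54 + 0.46283 = 54.46283
Longitude: 27 + 31.7/60 = 27.52833′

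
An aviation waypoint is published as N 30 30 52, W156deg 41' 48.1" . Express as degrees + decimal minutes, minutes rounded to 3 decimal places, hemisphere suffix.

φ: seconds/60 = 0.86667; minutes = 30 + 0.86667 = 30.86667
λ: seconds/60 = 0.80167; minutes = 41 + 0.80167 = 41.80167

30° 30.867′ N, 156° 41.802′ W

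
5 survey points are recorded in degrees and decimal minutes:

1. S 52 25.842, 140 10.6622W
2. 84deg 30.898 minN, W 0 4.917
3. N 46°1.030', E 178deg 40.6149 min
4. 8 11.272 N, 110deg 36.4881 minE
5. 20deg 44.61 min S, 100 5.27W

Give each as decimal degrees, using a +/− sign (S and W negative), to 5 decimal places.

Point 1:
  φ: 52 + 25.842/60 = 52.430700
  hemisphere S, so the sign is −
  λ: 140 + 10.6622/60 = 140.177703
  hemisphere W, so the sign is −
Point 2:
  Lat: 30.898′ = 0.514967°; total 84.514967
  N ⇒ keep positive
  Lon: 0 + 4.917/60 = 0.081950
  W → negative
Point 3:
  φ: 1.03′ = 0.017167°; total 46.017167
  N → positive
  Lon: 178 + 40.6149/60 = 178.676915
  E → positive
Point 4:
  Latitude: 11.272′ = 0.187867°; total 8.187867
  N → positive
  Longitude: 36.4881′ = 0.608135°; total 110.608135
  E → positive
Point 5:
  φ: 44.61′ = 0.743500°; total 20.743500
  S ⇒ negate
  Lon: 5.27′ = 0.087833°; total 100.087833
  hemisphere W, so the sign is −

1. -52.43070, -140.17770
2. 84.51497, -0.08195
3. 46.01717, 178.67692
4. 8.18787, 110.60814
5. -20.74350, -100.08783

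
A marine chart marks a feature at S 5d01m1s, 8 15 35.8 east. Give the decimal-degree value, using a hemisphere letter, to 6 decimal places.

5.016944° S, 8.259944° E

Lat: 1′ + 1″ = 1.01667′; 5 + 1.01667/60 = 5.0169444
Lon: 8 + 15/60 + 35.8/3600 = 8.2599444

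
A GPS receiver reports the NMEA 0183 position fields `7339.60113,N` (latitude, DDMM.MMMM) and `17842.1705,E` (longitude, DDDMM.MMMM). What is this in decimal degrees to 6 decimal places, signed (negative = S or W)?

Latitude: degrees = first 2 digits = 73, minutes = 39.60113; 73 + 39.60113/60 = 73.6600188
N ⇒ keep positive
Lon: degrees = first 3 digits = 178, minutes = 42.1705; 178 + 42.1705/60 = 178.7028417
E → positive

73.660019, 178.702842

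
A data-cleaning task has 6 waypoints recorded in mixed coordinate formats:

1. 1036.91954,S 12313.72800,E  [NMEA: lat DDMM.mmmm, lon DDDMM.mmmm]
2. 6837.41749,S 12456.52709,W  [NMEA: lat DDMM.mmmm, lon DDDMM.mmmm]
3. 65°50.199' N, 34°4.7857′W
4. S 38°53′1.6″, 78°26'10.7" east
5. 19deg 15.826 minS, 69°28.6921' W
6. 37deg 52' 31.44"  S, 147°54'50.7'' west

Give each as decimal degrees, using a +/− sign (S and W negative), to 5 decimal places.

1. -10.61533, 123.22880
2. -68.62362, -124.94212
3. 65.83665, -34.07976
4. -38.88378, 78.43631
5. -19.26377, -69.47820
6. -37.87540, -147.91408

Point 1:
  φ: split at 2 digits → 10° and 36.91954′; 10 + 36.91954/60 = 10.615326
  S ⇒ negate
  λ: split at 3 digits → 123° and 13.728′; 123 + 13.728/60 = 123.228800
  E → positive
Point 2:
  φ: split at 2 digits → 68° and 37.41749′; 68 + 37.41749/60 = 68.623625
  S ⇒ negate
  λ: split at 3 digits → 124° and 56.52709′; 124 + 56.52709/60 = 124.942118
  W → negative
Point 3:
  φ: 50.199′ = 0.836650°; total 65.836650
  N ⇒ keep positive
  λ: 4.7857′ = 0.079762°; total 34.079762
  W → negative
Point 4:
  φ: 38 + 53/60 + 1.6/3600 = 38.883778
  S ⇒ negate
  λ: 26′ + 10.7″ = 26.17833′; 78 + 26.17833/60 = 78.436306
  E ⇒ keep positive
Point 5:
  φ: 15.826′ = 0.263767°; total 19.263767
  hemisphere S, so the sign is −
  Lon: 69 + 28.6921/60 = 69.478202
  hemisphere W, so the sign is −
Point 6:
  Latitude: 37 + 52/60 + 31.44/3600 = 37.875400
  S ⇒ negate
  Lon: 147° + 54/60 + 50.7/3600 = 147 + 0.900000 + 0.014083 = 147.914083
  W → negative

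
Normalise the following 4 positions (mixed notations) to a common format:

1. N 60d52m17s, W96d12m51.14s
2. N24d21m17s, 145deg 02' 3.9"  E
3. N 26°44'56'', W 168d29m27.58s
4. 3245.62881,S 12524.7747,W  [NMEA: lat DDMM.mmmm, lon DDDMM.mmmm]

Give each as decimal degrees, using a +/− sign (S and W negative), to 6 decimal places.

Point 1:
  Latitude: 60 + 52/60 + 17/3600 = 60.8713889
  N → positive
  Longitude: 96° + 12/60 + 51.14/3600 = 96 + 0.200000 + 0.014206 = 96.2142056
  hemisphere W, so the sign is −
Point 2:
  Lat: 24° + 21/60 + 17/3600 = 24 + 0.350000 + 0.004722 = 24.3547222
  N → positive
  Lon: 145° + 2/60 + 3.9/3600 = 145 + 0.033333 + 0.001083 = 145.0344167
  E → positive
Point 3:
  Latitude: 26 + 44/60 + 56/3600 = 26.7488889
  N → positive
  Longitude: 168 + 29/60 + 27.58/3600 = 168.4909944
  W → negative
Point 4:
  Latitude: degrees = first 2 digits = 32, minutes = 45.62881; 32 + 45.62881/60 = 32.7604802
  S ⇒ negate
  Lon: degrees = first 3 digits = 125, minutes = 24.7747; 125 + 24.7747/60 = 125.4129117
  W → negative

1. 60.871389, -96.214206
2. 24.354722, 145.034417
3. 26.748889, -168.490994
4. -32.760480, -125.412912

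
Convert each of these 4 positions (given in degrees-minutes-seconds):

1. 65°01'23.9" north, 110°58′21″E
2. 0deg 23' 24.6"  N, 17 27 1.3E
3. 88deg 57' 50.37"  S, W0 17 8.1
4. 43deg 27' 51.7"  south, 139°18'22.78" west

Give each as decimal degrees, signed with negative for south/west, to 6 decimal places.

1. 65.023306, 110.972500
2. 0.390167, 17.450361
3. -88.963992, -0.285583
4. -43.464361, -139.306328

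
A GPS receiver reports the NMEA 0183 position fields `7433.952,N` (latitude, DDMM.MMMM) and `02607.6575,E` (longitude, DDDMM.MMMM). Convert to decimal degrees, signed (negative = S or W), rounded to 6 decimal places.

74.565867, 26.127625

φ: split at 2 digits → 74° and 33.952′; 74 + 33.952/60 = 74.5658667
N → positive
λ: degrees = first 3 digits = 26, minutes = 7.6575; 26 + 7.6575/60 = 26.1276250
E ⇒ keep positive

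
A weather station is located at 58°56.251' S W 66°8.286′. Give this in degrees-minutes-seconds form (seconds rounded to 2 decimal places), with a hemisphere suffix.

58°56′15.06″ S, 66°08′17.16″ W

Lat: fractional minutes 0.25100 × 60 = 15.0600″
λ: 8.28600′ → 8′ and 0.28600 × 60 = 17.1600″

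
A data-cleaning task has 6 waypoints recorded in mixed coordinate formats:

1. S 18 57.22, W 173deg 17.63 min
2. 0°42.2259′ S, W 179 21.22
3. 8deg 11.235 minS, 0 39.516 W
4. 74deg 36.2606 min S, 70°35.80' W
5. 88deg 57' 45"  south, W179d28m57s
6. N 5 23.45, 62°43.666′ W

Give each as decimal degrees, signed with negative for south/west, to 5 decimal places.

1. -18.95367, -173.29383
2. -0.70377, -179.35367
3. -8.18725, -0.65860
4. -74.60434, -70.59667
5. -88.96250, -179.48250
6. 5.39083, -62.72777

Point 1:
  Latitude: 57.22′ = 0.953667°; total 18.953667
  S → negative
  Lon: 17.63′ = 0.293833°; total 173.293833
  W → negative
Point 2:
  Latitude: 42.2259′ = 0.703765°; total 0.703765
  hemisphere S, so the sign is −
  Longitude: 179 + 21.22/60 = 179.353667
  W → negative
Point 3:
  φ: 8 + 11.235/60 = 8.187250
  hemisphere S, so the sign is −
  Longitude: 0 + 39.516/60 = 0.658600
  W → negative
Point 4:
  φ: 36.2606′ = 0.604343°; total 74.604343
  S ⇒ negate
  λ: 70 + 35.8/60 = 70.596667
  hemisphere W, so the sign is −
Point 5:
  Latitude: 88° + 57/60 + 45/3600 = 88 + 0.950000 + 0.012500 = 88.962500
  S → negative
  λ: 28′ + 57″ = 28.95000′; 179 + 28.95000/60 = 179.482500
  W → negative
Point 6:
  Latitude: 5 + 23.45/60 = 5.390833
  N → positive
  Longitude: 62 + 43.666/60 = 62.727767
  hemisphere W, so the sign is −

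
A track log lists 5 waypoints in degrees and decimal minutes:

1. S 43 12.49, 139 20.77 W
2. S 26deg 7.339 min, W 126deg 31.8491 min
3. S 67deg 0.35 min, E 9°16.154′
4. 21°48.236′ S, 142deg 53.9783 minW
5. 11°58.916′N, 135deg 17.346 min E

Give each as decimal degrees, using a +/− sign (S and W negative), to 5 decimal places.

1. -43.20817, -139.34617
2. -26.12232, -126.53082
3. -67.00583, 9.26923
4. -21.80393, -142.89964
5. 11.98193, 135.28910

Point 1:
  Lat: 12.49′ = 0.208167°; total 43.208167
  S ⇒ negate
  Longitude: 20.77′ = 0.346167°; total 139.346167
  hemisphere W, so the sign is −
Point 2:
  Lat: 7.339′ = 0.122317°; total 26.122317
  S → negative
  Lon: 31.8491′ = 0.530818°; total 126.530818
  W → negative
Point 3:
  φ: 67 + 0.35/60 = 67.005833
  S → negative
  λ: 16.154′ = 0.269233°; total 9.269233
  E → positive
Point 4:
  Lat: 21 + 48.236/60 = 21.803933
  hemisphere S, so the sign is −
  Lon: 53.9783′ = 0.899638°; total 142.899638
  W ⇒ negate
Point 5:
  Lat: 11 + 58.916/60 = 11.981933
  N → positive
  Lon: 135 + 17.346/60 = 135.289100
  E → positive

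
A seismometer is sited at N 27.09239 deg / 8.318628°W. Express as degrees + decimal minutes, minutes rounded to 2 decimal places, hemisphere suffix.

φ: minutes = (27.092390 − 27) × 60 = 5.5434
Longitude: 8° + 0.318628 × 60 = 8° 19.1177′

27° 5.54′ N, 8° 19.12′ W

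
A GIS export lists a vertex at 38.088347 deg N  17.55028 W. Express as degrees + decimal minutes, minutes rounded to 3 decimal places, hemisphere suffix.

Latitude: 38° + 0.088347 × 60 = 38° 5.30082′
λ: fractional part 0.550280 → 33.01680 minutes

38° 5.301′ N, 17° 33.017′ W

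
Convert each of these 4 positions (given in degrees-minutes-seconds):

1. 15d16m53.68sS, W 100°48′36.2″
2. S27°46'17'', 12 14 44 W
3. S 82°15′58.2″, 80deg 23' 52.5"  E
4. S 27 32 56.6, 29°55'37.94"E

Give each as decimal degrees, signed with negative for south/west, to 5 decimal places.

Point 1:
  φ: 15 + 16/60 + 53.68/3600 = 15.281578
  S ⇒ negate
  Longitude: 100° + 48/60 + 36.2/3600 = 100 + 0.800000 + 0.010056 = 100.810056
  hemisphere W, so the sign is −
Point 2:
  Lat: 27 + 46/60 + 17/3600 = 27.771389
  hemisphere S, so the sign is −
  Longitude: 12° + 14/60 + 44/3600 = 12 + 0.233333 + 0.012222 = 12.245556
  W → negative
Point 3:
  Lat: 82° + 15/60 + 58.2/3600 = 82 + 0.250000 + 0.016167 = 82.266167
  S ⇒ negate
  λ: 80° + 23/60 + 52.5/3600 = 80 + 0.383333 + 0.014583 = 80.397917
  E ⇒ keep positive
Point 4:
  Lat: 27 + 32/60 + 56.6/3600 = 27.549056
  hemisphere S, so the sign is −
  Longitude: 55′ + 37.94″ = 55.63233′; 29 + 55.63233/60 = 29.927206
  E → positive

1. -15.28158, -100.81006
2. -27.77139, -12.24556
3. -82.26617, 80.39792
4. -27.54906, 29.92721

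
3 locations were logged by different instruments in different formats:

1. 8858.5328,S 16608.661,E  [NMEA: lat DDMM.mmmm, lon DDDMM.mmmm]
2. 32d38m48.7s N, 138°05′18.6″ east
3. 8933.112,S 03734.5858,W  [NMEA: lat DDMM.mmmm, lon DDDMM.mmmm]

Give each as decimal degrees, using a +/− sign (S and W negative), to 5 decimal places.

1. -88.97555, 166.14435
2. 32.64686, 138.08850
3. -89.55187, -37.57643

Point 1:
  Lat: split at 2 digits → 88° and 58.5328′; 88 + 58.5328/60 = 88.975547
  S ⇒ negate
  λ: degrees = first 3 digits = 166, minutes = 8.661; 166 + 8.661/60 = 166.144350
  E → positive
Point 2:
  φ: 38′ + 48.7″ = 38.81167′; 32 + 38.81167/60 = 32.646861
  N ⇒ keep positive
  Longitude: 138 + 5/60 + 18.6/3600 = 138.088500
  E ⇒ keep positive
Point 3:
  Latitude: degrees = first 2 digits = 89, minutes = 33.112; 89 + 33.112/60 = 89.551867
  S ⇒ negate
  λ: split at 3 digits → 037° and 34.5858′; 37 + 34.5858/60 = 37.576430
  W ⇒ negate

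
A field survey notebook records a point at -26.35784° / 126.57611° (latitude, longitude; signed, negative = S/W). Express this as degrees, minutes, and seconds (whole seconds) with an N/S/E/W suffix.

Latitude is negative → S; |value| = 26.357840
φ: 0.357840 × 60 = 21.47040′ → 21′, remainder × 60 = 28.22″
Lon: 0.576110° → 34.56660′; 0.56660 × 60 = 34.00″

26°21′28″ S, 126°34′34″ E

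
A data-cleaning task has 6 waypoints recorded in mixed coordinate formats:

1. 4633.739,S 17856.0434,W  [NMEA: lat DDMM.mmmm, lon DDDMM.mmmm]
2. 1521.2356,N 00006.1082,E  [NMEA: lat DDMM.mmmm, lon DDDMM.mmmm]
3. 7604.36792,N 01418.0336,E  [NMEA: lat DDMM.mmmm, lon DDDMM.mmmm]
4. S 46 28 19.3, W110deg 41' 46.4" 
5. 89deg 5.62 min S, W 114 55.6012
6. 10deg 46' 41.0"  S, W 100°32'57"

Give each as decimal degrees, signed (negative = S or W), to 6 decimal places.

Point 1:
  Lat: degrees = first 2 digits = 46, minutes = 33.739; 46 + 33.739/60 = 46.5623167
  S → negative
  Longitude: split at 3 digits → 178° and 56.0434′; 178 + 56.0434/60 = 178.9340567
  hemisphere W, so the sign is −
Point 2:
  φ: degrees = first 2 digits = 15, minutes = 21.2356; 15 + 21.2356/60 = 15.3539267
  N → positive
  Longitude: degrees = first 3 digits = 0, minutes = 6.1082; 0 + 6.1082/60 = 0.1018033
  E → positive
Point 3:
  φ: split at 2 digits → 76° and 4.36792′; 76 + 4.36792/60 = 76.0727987
  N ⇒ keep positive
  Lon: degrees = first 3 digits = 14, minutes = 18.0336; 14 + 18.0336/60 = 14.3005600
  E → positive
Point 4:
  Lat: 28′ + 19.3″ = 28.32167′; 46 + 28.32167/60 = 46.4720278
  S → negative
  Lon: 41′ + 46.4″ = 41.77333′; 110 + 41.77333/60 = 110.6962222
  W ⇒ negate
Point 5:
  Latitude: 89 + 5.62/60 = 89.0936667
  S ⇒ negate
  Longitude: 114 + 55.6012/60 = 114.9266867
  W ⇒ negate
Point 6:
  Lat: 10° + 46/60 + 41/3600 = 10 + 0.766667 + 0.011389 = 10.7780556
  S ⇒ negate
  Longitude: 32′ + 57″ = 32.95000′; 100 + 32.95000/60 = 100.5491667
  W → negative

1. -46.562317, -178.934057
2. 15.353927, 0.101803
3. 76.072799, 14.300560
4. -46.472028, -110.696222
5. -89.093667, -114.926687
6. -10.778056, -100.549167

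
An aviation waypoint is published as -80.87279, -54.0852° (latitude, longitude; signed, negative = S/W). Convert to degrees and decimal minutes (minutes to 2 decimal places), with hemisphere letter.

Latitude is negative → S; |value| = 80.872790
φ: minutes = (80.872790 − 80) × 60 = 52.3674
Longitude is negative → W; |value| = 54.085200
λ: fractional part 0.085200 → 5.1120 minutes

80° 52.37′ S, 54° 5.11′ W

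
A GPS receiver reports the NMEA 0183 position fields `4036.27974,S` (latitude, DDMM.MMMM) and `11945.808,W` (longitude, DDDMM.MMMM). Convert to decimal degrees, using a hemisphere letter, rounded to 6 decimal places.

φ: degrees = first 2 digits = 40, minutes = 36.27974; 40 + 36.27974/60 = 40.6046623
λ: split at 3 digits → 119° and 45.808′; 119 + 45.808/60 = 119.7634667

40.604662° S, 119.763467° W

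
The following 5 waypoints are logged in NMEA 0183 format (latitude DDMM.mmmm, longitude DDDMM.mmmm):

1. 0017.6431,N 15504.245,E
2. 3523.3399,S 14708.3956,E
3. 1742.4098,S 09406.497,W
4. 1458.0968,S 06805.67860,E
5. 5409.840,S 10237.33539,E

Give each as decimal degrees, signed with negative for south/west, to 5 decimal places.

Point 1:
  Lat: split at 2 digits → 00° and 17.6431′; 0 + 17.6431/60 = 0.294052
  N ⇒ keep positive
  Lon: split at 3 digits → 155° and 4.245′; 155 + 4.245/60 = 155.070750
  E → positive
Point 2:
  Lat: split at 2 digits → 35° and 23.3399′; 35 + 23.3399/60 = 35.388998
  S → negative
  λ: degrees = first 3 digits = 147, minutes = 8.3956; 147 + 8.3956/60 = 147.139927
  E ⇒ keep positive
Point 3:
  Latitude: degrees = first 2 digits = 17, minutes = 42.4098; 17 + 42.4098/60 = 17.706830
  S ⇒ negate
  Longitude: split at 3 digits → 094° and 6.497′; 94 + 6.497/60 = 94.108283
  W ⇒ negate
Point 4:
  Latitude: split at 2 digits → 14° and 58.0968′; 14 + 58.0968/60 = 14.968280
  S ⇒ negate
  Longitude: split at 3 digits → 068° and 5.6786′; 68 + 5.6786/60 = 68.094643
  E ⇒ keep positive
Point 5:
  Lat: split at 2 digits → 54° and 9.84′; 54 + 9.84/60 = 54.164000
  hemisphere S, so the sign is −
  Longitude: split at 3 digits → 102° and 37.33539′; 102 + 37.33539/60 = 102.622257
  E → positive

1. 0.29405, 155.07075
2. -35.38900, 147.13993
3. -17.70683, -94.10828
4. -14.96828, 68.09464
5. -54.16400, 102.62226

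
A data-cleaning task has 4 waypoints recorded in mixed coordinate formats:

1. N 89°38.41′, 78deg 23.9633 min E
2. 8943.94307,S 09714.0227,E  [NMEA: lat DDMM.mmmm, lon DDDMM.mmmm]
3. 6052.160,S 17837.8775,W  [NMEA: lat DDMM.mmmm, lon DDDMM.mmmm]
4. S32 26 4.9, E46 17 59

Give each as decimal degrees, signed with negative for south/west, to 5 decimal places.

1. 89.64017, 78.39939
2. -89.73238, 97.23371
3. -60.86933, -178.63129
4. -32.43469, 46.29972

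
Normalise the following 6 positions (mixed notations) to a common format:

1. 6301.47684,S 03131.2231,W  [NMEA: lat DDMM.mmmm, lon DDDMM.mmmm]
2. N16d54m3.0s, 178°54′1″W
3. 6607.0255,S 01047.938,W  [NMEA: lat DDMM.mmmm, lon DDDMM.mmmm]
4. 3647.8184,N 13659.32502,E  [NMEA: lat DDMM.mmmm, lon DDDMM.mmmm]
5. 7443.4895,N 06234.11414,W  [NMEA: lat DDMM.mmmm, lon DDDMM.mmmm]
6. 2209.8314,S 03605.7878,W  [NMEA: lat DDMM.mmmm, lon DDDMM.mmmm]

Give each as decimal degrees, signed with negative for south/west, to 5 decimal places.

1. -63.02461, -31.52039
2. 16.90083, -178.90028
3. -66.11709, -10.79897
4. 36.79697, 136.98875
5. 74.72483, -62.56857
6. -22.16386, -36.09646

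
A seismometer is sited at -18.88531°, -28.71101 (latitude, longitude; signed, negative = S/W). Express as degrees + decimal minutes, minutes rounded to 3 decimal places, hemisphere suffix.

18° 53.119′ S, 28° 42.661′ W

Latitude is negative → S; |value| = 18.885310
Latitude: minutes = (18.885310 − 18) × 60 = 53.11860
Longitude is negative → W; |value| = 28.711010
Longitude: minutes = (28.711010 − 28) × 60 = 42.66060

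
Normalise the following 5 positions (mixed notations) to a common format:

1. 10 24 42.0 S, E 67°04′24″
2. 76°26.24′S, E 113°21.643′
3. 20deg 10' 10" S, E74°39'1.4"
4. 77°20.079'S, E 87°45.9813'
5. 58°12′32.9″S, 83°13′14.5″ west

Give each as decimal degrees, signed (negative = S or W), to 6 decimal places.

Point 1:
  Latitude: 10 + 24/60 + 42/3600 = 10.4116667
  hemisphere S, so the sign is −
  λ: 67 + 4/60 + 24/3600 = 67.0733333
  E ⇒ keep positive
Point 2:
  φ: 76 + 26.24/60 = 76.4373333
  hemisphere S, so the sign is −
  λ: 21.643′ = 0.360717°; total 113.3607167
  E → positive
Point 3:
  Lat: 20° + 10/60 + 10/3600 = 20 + 0.166667 + 0.002778 = 20.1694444
  hemisphere S, so the sign is −
  Longitude: 39′ + 1.4″ = 39.02333′; 74 + 39.02333/60 = 74.6503889
  E ⇒ keep positive
Point 4:
  Latitude: 77 + 20.079/60 = 77.3346500
  hemisphere S, so the sign is −
  Lon: 87 + 45.9813/60 = 87.7663550
  E → positive
Point 5:
  Latitude: 12′ + 32.9″ = 12.54833′; 58 + 12.54833/60 = 58.2091389
  hemisphere S, so the sign is −
  λ: 83° + 13/60 + 14.5/3600 = 83 + 0.216667 + 0.004028 = 83.2206944
  hemisphere W, so the sign is −

1. -10.411667, 67.073333
2. -76.437333, 113.360717
3. -20.169444, 74.650389
4. -77.334650, 87.766355
5. -58.209139, -83.220694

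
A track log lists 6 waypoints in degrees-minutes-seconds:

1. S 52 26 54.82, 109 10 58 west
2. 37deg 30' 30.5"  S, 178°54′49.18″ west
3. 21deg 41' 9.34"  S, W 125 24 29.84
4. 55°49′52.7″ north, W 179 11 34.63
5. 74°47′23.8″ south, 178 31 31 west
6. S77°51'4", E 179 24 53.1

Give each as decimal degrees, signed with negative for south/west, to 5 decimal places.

Point 1:
  Latitude: 26′ + 54.82″ = 26.91367′; 52 + 26.91367/60 = 52.448561
  S ⇒ negate
  Longitude: 10′ + 58″ = 10.96667′; 109 + 10.96667/60 = 109.182778
  W ⇒ negate
Point 2:
  φ: 30′ + 30.5″ = 30.50833′; 37 + 30.50833/60 = 37.508472
  hemisphere S, so the sign is −
  Lon: 54′ + 49.18″ = 54.81967′; 178 + 54.81967/60 = 178.913661
  W ⇒ negate
Point 3:
  Lat: 21° + 41/60 + 9.34/3600 = 21 + 0.683333 + 0.002594 = 21.685928
  S ⇒ negate
  λ: 24′ + 29.84″ = 24.49733′; 125 + 24.49733/60 = 125.408289
  W → negative
Point 4:
  Latitude: 55 + 49/60 + 52.7/3600 = 55.831306
  N → positive
  λ: 179 + 11/60 + 34.63/3600 = 179.192953
  hemisphere W, so the sign is −
Point 5:
  φ: 47′ + 23.8″ = 47.39667′; 74 + 47.39667/60 = 74.789944
  S ⇒ negate
  λ: 178° + 31/60 + 31/3600 = 178 + 0.516667 + 0.008611 = 178.525278
  hemisphere W, so the sign is −
Point 6:
  Latitude: 77 + 51/60 + 4/3600 = 77.851111
  S ⇒ negate
  λ: 24′ + 53.1″ = 24.88500′; 179 + 24.88500/60 = 179.414750
  E ⇒ keep positive

1. -52.44856, -109.18278
2. -37.50847, -178.91366
3. -21.68593, -125.40829
4. 55.83131, -179.19295
5. -74.78994, -178.52528
6. -77.85111, 179.41475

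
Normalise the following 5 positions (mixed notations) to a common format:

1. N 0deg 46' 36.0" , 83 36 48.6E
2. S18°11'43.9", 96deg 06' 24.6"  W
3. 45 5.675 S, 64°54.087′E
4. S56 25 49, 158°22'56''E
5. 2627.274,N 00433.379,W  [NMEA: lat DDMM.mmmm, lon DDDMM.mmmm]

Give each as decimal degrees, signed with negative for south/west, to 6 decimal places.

1. 0.776667, 83.613500
2. -18.195528, -96.106833
3. -45.094583, 64.901450
4. -56.430278, 158.382222
5. 26.454567, -4.556317

Point 1:
  φ: 0 + 46/60 + 36/3600 = 0.7766667
  N → positive
  Lon: 83 + 36/60 + 48.6/3600 = 83.6135000
  E ⇒ keep positive
Point 2:
  Latitude: 11′ + 43.9″ = 11.73167′; 18 + 11.73167/60 = 18.1955278
  S → negative
  Lon: 96° + 6/60 + 24.6/3600 = 96 + 0.100000 + 0.006833 = 96.1068333
  W ⇒ negate
Point 3:
  Lat: 45 + 5.675/60 = 45.0945833
  S → negative
  λ: 64 + 54.087/60 = 64.9014500
  E → positive
Point 4:
  φ: 56 + 25/60 + 49/3600 = 56.4302778
  S → negative
  λ: 22′ + 56″ = 22.93333′; 158 + 22.93333/60 = 158.3822222
  E → positive
Point 5:
  Lat: split at 2 digits → 26° and 27.274′; 26 + 27.274/60 = 26.4545667
  N → positive
  Longitude: split at 3 digits → 004° and 33.379′; 4 + 33.379/60 = 4.5563167
  hemisphere W, so the sign is −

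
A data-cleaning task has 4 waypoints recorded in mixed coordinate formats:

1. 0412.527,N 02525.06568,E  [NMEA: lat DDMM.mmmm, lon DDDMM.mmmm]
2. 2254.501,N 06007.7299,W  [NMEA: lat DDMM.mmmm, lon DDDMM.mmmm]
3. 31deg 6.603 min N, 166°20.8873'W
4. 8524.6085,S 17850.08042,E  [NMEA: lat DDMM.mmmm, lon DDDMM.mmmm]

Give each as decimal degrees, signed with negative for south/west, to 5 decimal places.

1. 4.20878, 25.41776
2. 22.90835, -60.12883
3. 31.11005, -166.34812
4. -85.41014, 178.83467

Point 1:
  Latitude: split at 2 digits → 04° and 12.527′; 4 + 12.527/60 = 4.208783
  N ⇒ keep positive
  λ: degrees = first 3 digits = 25, minutes = 25.06568; 25 + 25.06568/60 = 25.417761
  E → positive
Point 2:
  Latitude: split at 2 digits → 22° and 54.501′; 22 + 54.501/60 = 22.908350
  N ⇒ keep positive
  λ: degrees = first 3 digits = 60, minutes = 7.7299; 60 + 7.7299/60 = 60.128832
  hemisphere W, so the sign is −
Point 3:
  φ: 31 + 6.603/60 = 31.110050
  N ⇒ keep positive
  Lon: 166 + 20.8873/60 = 166.348122
  W ⇒ negate
Point 4:
  Latitude: split at 2 digits → 85° and 24.6085′; 85 + 24.6085/60 = 85.410142
  hemisphere S, so the sign is −
  λ: degrees = first 3 digits = 178, minutes = 50.08042; 178 + 50.08042/60 = 178.834674
  E ⇒ keep positive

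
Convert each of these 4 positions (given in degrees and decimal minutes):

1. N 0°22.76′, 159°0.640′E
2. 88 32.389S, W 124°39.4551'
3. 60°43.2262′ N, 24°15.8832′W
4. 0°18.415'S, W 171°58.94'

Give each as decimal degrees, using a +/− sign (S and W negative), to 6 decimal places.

Point 1:
  φ: 0 + 22.76/60 = 0.3793333
  N → positive
  Lon: 159 + 0.64/60 = 159.0106667
  E → positive
Point 2:
  φ: 32.389′ = 0.539817°; total 88.5398167
  S → negative
  Lon: 39.4551′ = 0.657585°; total 124.6575850
  hemisphere W, so the sign is −
Point 3:
  Latitude: 43.2262′ = 0.720437°; total 60.7204367
  N → positive
  λ: 15.8832′ = 0.264720°; total 24.2647200
  W → negative
Point 4:
  φ: 0 + 18.415/60 = 0.3069167
  S → negative
  Lon: 58.94′ = 0.982333°; total 171.9823333
  hemisphere W, so the sign is −

1. 0.379333, 159.010667
2. -88.539817, -124.657585
3. 60.720437, -24.264720
4. -0.306917, -171.982333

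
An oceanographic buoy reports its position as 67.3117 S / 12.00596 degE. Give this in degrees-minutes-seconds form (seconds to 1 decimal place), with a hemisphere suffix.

67°18′42.1″ S, 12°00′21.5″ E

φ: 0.311700° → 18.70200′; 0.70200 × 60 = 42.120″
Longitude: 0.005960 × 60 = 0.35760′ → 0′, remainder × 60 = 21.456″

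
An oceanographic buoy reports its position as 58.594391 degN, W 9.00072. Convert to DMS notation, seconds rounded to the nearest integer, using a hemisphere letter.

58°35′40″ N, 9°00′3″ W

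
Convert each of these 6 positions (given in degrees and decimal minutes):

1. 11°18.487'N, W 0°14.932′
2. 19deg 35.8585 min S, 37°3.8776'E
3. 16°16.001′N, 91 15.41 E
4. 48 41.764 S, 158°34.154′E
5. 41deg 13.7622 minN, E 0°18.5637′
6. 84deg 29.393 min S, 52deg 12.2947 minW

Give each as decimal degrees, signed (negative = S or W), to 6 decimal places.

1. 11.308117, -0.248867
2. -19.597642, 37.064627
3. 16.266683, 91.256833
4. -48.696067, 158.569233
5. 41.229370, 0.309395
6. -84.489883, -52.204912

Point 1:
  Lat: 18.487′ = 0.308117°; total 11.3081167
  N ⇒ keep positive
  λ: 0 + 14.932/60 = 0.2488667
  hemisphere W, so the sign is −
Point 2:
  Latitude: 19 + 35.8585/60 = 19.5976417
  S → negative
  Lon: 3.8776′ = 0.064627°; total 37.0646267
  E → positive
Point 3:
  Lat: 16.001′ = 0.266683°; total 16.2666833
  N → positive
  Longitude: 15.41′ = 0.256833°; total 91.2568333
  E ⇒ keep positive
Point 4:
  φ: 48 + 41.764/60 = 48.6960667
  S → negative
  λ: 158 + 34.154/60 = 158.5692333
  E → positive
Point 5:
  Latitude: 13.7622′ = 0.229370°; total 41.2293700
  N → positive
  λ: 0 + 18.5637/60 = 0.3093950
  E → positive
Point 6:
  Latitude: 84 + 29.393/60 = 84.4898833
  hemisphere S, so the sign is −
  Longitude: 12.2947′ = 0.204912°; total 52.2049117
  hemisphere W, so the sign is −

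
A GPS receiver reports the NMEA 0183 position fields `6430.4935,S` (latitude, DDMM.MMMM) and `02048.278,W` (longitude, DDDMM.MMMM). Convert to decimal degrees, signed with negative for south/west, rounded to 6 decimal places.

-64.508225, -20.804633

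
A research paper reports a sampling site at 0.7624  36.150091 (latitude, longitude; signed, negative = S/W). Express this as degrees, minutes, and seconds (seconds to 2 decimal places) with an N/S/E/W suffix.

Latitude: whole degrees 0; 45.74400′ → 45′ and 44.6400″
Lon: 0.150091° → 9.00546′; 0.00546 × 60 = 0.3276″

0°45′44.64″ N, 36°09′0.33″ E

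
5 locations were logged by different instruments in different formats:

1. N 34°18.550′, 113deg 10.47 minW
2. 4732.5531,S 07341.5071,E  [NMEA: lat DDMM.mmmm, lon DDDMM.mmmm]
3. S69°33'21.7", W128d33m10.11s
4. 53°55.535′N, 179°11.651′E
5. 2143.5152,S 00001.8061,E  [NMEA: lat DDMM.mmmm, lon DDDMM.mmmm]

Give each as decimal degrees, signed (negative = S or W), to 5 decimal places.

Point 1:
  Lat: 18.55′ = 0.309167°; total 34.309167
  N → positive
  Lon: 113 + 10.47/60 = 113.174500
  W → negative
Point 2:
  Lat: split at 2 digits → 47° and 32.5531′; 47 + 32.5531/60 = 47.542552
  hemisphere S, so the sign is −
  Lon: split at 3 digits → 073° and 41.5071′; 73 + 41.5071/60 = 73.691785
  E ⇒ keep positive
Point 3:
  φ: 69° + 33/60 + 21.7/3600 = 69 + 0.550000 + 0.006028 = 69.556028
  S ⇒ negate
  Longitude: 128 + 33/60 + 10.11/3600 = 128.552808
  W ⇒ negate
Point 4:
  Lat: 55.535′ = 0.925583°; total 53.925583
  N → positive
  Lon: 11.651′ = 0.194183°; total 179.194183
  E → positive
Point 5:
  Latitude: split at 2 digits → 21° and 43.5152′; 21 + 43.5152/60 = 21.725253
  hemisphere S, so the sign is −
  Lon: degrees = first 3 digits = 0, minutes = 1.8061; 0 + 1.8061/60 = 0.030102
  E → positive

1. 34.30917, -113.17450
2. -47.54255, 73.69179
3. -69.55603, -128.55281
4. 53.92558, 179.19418
5. -21.72525, 0.03010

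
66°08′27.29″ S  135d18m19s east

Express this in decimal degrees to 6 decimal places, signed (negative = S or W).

φ: 66° + 8/60 + 27.29/3600 = 66 + 0.133333 + 0.007581 = 66.1409139
S → negative
λ: 18′ + 19″ = 18.31667′; 135 + 18.31667/60 = 135.3052778
E ⇒ keep positive

-66.140914, 135.305278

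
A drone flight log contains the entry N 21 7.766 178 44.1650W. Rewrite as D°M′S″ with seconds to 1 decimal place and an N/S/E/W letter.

21°07′46.0″ N, 178°44′9.9″ W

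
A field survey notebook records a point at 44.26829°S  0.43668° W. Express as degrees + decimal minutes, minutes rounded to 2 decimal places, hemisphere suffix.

Lat: fractional part 0.268290 → 16.0974 minutes
λ: 0° + 0.436680 × 60 = 0° 26.2008′

44° 16.10′ S, 0° 26.20′ W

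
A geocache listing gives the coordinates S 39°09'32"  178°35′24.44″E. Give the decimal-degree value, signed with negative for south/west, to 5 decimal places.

φ: 39 + 9/60 + 32/3600 = 39.158889
hemisphere S, so the sign is −
Longitude: 178 + 35/60 + 24.44/3600 = 178.590122
E → positive

-39.15889, 178.59012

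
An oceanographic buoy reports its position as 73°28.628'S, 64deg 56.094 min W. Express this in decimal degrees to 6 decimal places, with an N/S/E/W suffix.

73.477133° S, 64.934900° W

φ: 28.628′ = 0.477133°; total 73.4771333
Longitude: 64 + 56.094/60 = 64.9349000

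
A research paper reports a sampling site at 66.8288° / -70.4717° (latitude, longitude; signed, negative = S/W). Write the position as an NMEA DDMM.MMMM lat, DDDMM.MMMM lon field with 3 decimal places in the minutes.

6649.728,N / 07028.302,W

Latitude: 66° + 0.828800 × 60 = 66° 49.72800′
Longitude is negative → W; |value| = 70.471700
λ: minutes = (70.471700 − 70) × 60 = 28.30200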